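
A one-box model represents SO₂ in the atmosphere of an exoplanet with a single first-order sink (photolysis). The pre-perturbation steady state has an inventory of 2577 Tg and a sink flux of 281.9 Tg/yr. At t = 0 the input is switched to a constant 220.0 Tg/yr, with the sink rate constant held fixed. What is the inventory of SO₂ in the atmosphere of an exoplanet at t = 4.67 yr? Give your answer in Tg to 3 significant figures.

2350 Tg

τ = M₀/F₀ = 2577/281.9 = 9.142 yr; rate constant k = 1/τ.
New steady state M_∞ = F₁/k = F₁·τ = 220.0 × 9.142 = 2011.1 Tg.
M(t) = M_∞ + (M₀ − M_∞)·e^(−t/τ); t/τ = 4.67/9.142 = 0.5109, so e^(−t/τ) = 0.6000.
M(t) = 2011.1 + 565.9 × 0.6000 = 2350.6 Tg.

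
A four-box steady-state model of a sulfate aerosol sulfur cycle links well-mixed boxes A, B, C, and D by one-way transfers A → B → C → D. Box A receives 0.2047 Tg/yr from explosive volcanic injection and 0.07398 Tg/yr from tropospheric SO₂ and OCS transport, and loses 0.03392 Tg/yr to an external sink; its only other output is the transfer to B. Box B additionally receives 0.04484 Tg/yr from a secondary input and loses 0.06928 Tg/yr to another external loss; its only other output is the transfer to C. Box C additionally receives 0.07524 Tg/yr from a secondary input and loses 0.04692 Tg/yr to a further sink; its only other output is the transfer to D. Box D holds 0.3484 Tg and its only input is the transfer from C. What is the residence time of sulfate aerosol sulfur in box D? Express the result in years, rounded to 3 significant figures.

Box A: F(A→B) = (0.2047 + 0.07398) − 0.03392 = 0.24476 Tg/yr.
Box B: F(B→C) = (0.24476 + 0.04484) − 0.06928 = 0.22032 Tg/yr.
Box C: F(C→D) = (0.22032 + 0.07524) − 0.04692 = 0.24864 Tg/yr.
Box D throughput = its input = 0.24864 Tg/yr; τ = 0.3484 / 0.24864 = 1.401 yr.

1.40 yr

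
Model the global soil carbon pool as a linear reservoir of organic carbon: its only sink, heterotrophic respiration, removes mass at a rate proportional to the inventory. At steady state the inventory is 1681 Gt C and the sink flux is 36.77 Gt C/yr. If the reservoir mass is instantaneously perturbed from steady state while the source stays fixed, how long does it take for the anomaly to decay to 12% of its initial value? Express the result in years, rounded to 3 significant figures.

96.9 yr

For a linear reservoir the anomaly decays as exp(−t/τ) with τ = M/F = 1681/36.77 = 45.72 yr.
exp(−t/τ) = 0.12 ⇒ t = −τ ln(0.12) = 45.72 × 2.120 = 96.93 yr.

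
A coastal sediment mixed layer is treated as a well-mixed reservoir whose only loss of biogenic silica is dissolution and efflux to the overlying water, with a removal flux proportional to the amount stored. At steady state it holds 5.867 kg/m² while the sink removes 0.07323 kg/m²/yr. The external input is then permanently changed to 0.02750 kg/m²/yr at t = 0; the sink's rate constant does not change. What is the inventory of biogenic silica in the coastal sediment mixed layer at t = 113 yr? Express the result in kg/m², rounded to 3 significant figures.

3.10 kg/m²

τ = M₀/F₀ = 5.867/0.07323 = 80.12 yr; rate constant k = 1/τ.
New steady state M_∞ = F₁/k = F₁·τ = 0.02750 × 80.12 = 2.2032 kg/m².
M(t) = M_∞ + (M₀ − M_∞)·e^(−t/τ); t/τ = 113/80.12 = 1.410, so e^(−t/τ) = 0.2440.
M(t) = 2.2032 + 3.664 × 0.2440 = 3.0973 kg/m².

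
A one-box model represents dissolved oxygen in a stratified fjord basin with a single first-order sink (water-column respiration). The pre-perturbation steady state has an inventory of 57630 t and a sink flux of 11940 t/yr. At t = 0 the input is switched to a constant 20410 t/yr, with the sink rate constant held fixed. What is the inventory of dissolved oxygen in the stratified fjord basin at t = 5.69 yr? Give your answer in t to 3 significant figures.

85900 t

The sink rate constant is k = F₀/M₀ = 11940/57630 = 0.2072 yr⁻¹.
Solving dM/dt = F₁ − kM with M(0) = M₀ gives M(t) = F₁/k + (M₀ − F₁/k)·e^(−kt).
F₁/k = 20410/0.2072 = 98512 t; kt = 0.2072 × 5.69 = 1.179, e^(−kt) = 0.3076.
M(5.69) = 98512 + (57630 − 98512) × 0.3076 = 98512 − 12580 = 85935 t.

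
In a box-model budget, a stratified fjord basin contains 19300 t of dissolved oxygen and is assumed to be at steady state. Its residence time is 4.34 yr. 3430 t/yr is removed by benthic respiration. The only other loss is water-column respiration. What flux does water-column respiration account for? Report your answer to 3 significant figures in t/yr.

Total removal F = M/τ = 19300 / 4.34 = 4447 t/yr.
Water-column respiration = F − (3430) = 4447 − 3430 = 1017 t/yr.

1020 t/yr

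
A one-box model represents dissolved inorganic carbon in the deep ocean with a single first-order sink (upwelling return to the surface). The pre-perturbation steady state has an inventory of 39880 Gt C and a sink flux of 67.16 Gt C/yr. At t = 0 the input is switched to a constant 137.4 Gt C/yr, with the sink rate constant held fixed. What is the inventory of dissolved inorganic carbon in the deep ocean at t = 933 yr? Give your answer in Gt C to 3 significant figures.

72900 Gt C

Residence time τ = M₀/F₀ = 593.8 yr. The eventual steady state is M_∞ = M₀·(F₁/F₀) = 39880 × 137.4/67.16 = 81589 Gt C.
The anomaly ΔM(t) = M(t) − M_∞ decays as ΔM₀·e^(−t/τ) with ΔM₀ = 39880 − 81589 = −41710 Gt C.
At t = 933 yr, e^(−t/τ) = e^(−1.571) = 0.2078, so ΔM = −8667 Gt C and M = 81589 − 8667 = 72922 Gt C.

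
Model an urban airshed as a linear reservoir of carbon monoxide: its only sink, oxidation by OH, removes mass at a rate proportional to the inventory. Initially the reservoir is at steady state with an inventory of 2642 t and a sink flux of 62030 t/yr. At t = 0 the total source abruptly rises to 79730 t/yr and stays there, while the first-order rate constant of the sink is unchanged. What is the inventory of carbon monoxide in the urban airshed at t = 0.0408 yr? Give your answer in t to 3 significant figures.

3110 t

τ = M₀/F₀ = 2642/62030 = 0.04259 yr; rate constant k = 1/τ.
New steady state M_∞ = F₁/k = F₁·τ = 79730 × 0.04259 = 3395.9 t.
M(t) = M_∞ + (M₀ − M_∞)·e^(−t/τ); t/τ = 0.0408/0.04259 = 0.9579, so e^(−t/τ) = 0.3837.
M(t) = 3395.9 − 753.9 × 0.3837 = 3106.6 t.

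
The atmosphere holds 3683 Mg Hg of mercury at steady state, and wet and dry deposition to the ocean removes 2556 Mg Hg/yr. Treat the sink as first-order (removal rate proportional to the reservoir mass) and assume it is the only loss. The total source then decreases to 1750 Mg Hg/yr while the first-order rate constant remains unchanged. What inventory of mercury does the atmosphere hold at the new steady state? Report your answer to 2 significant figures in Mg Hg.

2500 Mg Hg

Rate constant k = F/M = 2556 / 3683 = 0.6940 yr⁻¹.
At the new steady state, source = k·M_new ⇒ M_new = 1750 / 0.6940 = 2522 Mg Hg.
(Equivalently M_new = M × F_new/F_old = 3683 × 1750/2556.)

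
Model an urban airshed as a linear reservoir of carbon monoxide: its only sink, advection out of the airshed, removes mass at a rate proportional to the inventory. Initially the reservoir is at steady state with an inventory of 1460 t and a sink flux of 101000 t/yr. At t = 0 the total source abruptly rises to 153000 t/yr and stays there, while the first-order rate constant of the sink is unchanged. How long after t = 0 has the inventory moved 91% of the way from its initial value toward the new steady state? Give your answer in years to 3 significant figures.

0.0348 yr

τ = M₀/F₀ = 1460/101000 = 0.01446 yr.
The remaining gap fraction is e^(−t/τ); 91% covered ⇒ e^(−t/τ) = 0.0900.
t = −τ ln(0.0900) = 0.01446 × 2.408 = 0.03481 yr.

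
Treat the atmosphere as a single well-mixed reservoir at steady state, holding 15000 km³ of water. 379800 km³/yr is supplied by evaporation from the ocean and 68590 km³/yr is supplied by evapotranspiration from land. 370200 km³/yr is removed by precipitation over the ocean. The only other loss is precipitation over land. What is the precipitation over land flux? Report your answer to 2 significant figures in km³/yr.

At steady state ΣF_in = ΣF_out.
ΣF_in = 379800 + 68590 = 448390 km³/yr.
Precipitation over land flux = ΣF_in − (370200) = 448390 − 370200 = 78190 km³/yr.

78000 km³/yr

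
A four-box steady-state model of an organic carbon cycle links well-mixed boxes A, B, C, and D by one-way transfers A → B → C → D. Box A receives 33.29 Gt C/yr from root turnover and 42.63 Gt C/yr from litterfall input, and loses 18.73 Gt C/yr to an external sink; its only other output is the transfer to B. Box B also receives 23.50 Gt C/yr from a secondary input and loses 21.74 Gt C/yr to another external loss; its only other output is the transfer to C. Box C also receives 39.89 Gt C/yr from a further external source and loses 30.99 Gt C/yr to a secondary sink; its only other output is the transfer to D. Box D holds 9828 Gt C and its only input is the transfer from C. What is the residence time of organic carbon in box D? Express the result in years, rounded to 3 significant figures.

Box A: F(A→B) = (33.29 + 42.63) − 18.73 = 57.190 Gt C/yr.
Box B: F(B→C) = (57.190 + 23.50) − 21.74 = 58.950 Gt C/yr.
Box C: F(C→D) = (58.950 + 39.89) − 30.99 = 67.850 Gt C/yr.
Box D throughput = its input = 67.850 Gt C/yr; τ = 9828 / 67.850 = 144.8 yr.

145 yr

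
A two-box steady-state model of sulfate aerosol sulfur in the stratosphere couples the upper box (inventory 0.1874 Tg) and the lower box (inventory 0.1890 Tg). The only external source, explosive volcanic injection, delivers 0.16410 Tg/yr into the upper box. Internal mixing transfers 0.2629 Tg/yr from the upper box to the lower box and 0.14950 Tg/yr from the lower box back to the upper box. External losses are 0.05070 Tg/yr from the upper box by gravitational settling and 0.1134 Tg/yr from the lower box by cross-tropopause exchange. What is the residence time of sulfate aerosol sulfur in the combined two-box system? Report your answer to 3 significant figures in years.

2.29 yr

Treat the two boxes together as one reservoir: the mixing fluxes between them are internal recycling, so τ = ΣM / Σ(external losses).
M_total = 0.1874 + 0.1890 = 0.37640 Tg.
ΣF_external_out = 0.05070 + 0.1134 = 0.16410 Tg/yr.
τ = M_total / ΣF_ext = 0.37640 / 0.16410 = 2.294 yr.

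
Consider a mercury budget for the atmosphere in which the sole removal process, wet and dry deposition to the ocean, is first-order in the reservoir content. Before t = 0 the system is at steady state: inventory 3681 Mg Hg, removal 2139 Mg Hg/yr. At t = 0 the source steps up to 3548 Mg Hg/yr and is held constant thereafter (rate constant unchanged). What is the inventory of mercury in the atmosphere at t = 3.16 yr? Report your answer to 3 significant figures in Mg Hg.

5720 Mg Hg

The sink rate constant is k = F₀/M₀ = 2139/3681 = 0.5811 yr⁻¹.
Solving dM/dt = F₁ − kM with M(0) = M₀ gives M(t) = F₁/k + (M₀ − F₁/k)·e^(−kt).
F₁/k = 3548/0.5811 = 6105.7 Mg Hg; kt = 0.5811 × 3.16 = 1.836, e^(−kt) = 0.1594.
M(3.16) = 6105.7 + (3681 − 6105.7) × 0.1594 = 6105.7 − 386.5 = 5719.2 Mg Hg.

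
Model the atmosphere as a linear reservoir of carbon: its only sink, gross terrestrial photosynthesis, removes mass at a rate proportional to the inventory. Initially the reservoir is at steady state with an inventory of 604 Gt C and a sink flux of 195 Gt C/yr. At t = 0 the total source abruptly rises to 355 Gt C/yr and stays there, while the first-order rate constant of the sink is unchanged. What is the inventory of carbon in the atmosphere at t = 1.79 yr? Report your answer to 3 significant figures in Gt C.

822 Gt C

τ = M₀/F₀ = 604/195 = 3.097 yr; rate constant k = 1/τ.
New steady state M_∞ = F₁/k = F₁·τ = 355 × 3.097 = 1099.6 Gt C.
M(t) = M_∞ + (M₀ − M_∞)·e^(−t/τ); t/τ = 1.79/3.097 = 0.5779, so e^(−t/τ) = 0.5611.
M(t) = 1099.6 − 495.6 × 0.5611 = 821.53 Gt C.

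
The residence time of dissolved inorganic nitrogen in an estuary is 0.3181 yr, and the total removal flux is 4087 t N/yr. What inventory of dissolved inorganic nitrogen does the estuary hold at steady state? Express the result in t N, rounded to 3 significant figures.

τ = M/F ⇒ M = τ × F = 0.3181 × 4087 = 1300 t N.

1300 t N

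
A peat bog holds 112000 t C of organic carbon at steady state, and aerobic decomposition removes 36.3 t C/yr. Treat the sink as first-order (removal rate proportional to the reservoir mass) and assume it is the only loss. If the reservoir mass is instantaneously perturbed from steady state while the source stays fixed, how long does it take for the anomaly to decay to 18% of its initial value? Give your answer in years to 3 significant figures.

For a linear reservoir the anomaly decays as exp(−t/τ) with τ = M/F = 112000/36.3 = 3085 yr.
exp(−t/τ) = 0.18 ⇒ t = −τ ln(0.18) = 3085 × 1.715 = 5291 yr.

5290 yr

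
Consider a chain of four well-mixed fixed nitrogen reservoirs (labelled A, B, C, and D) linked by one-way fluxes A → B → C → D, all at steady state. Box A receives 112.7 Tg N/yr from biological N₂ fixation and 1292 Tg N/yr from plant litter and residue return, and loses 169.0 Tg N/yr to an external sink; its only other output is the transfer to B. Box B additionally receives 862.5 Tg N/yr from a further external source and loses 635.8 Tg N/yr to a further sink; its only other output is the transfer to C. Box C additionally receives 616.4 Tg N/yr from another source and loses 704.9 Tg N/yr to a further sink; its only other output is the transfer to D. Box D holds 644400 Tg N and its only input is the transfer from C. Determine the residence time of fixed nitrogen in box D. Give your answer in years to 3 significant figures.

469 yr

Box A: F(A→B) = (112.7 + 1292) − 169.0 = 1235.7 Tg N/yr.
Box B: F(B→C) = (1235.7 + 862.5) − 635.8 = 1462.4 Tg N/yr.
Box C: F(C→D) = (1462.4 + 616.4) − 704.9 = 1373.9 Tg N/yr.
Box D throughput = its input = 1373.9 Tg N/yr; τ = 644400 / 1373.9 = 469.0 yr.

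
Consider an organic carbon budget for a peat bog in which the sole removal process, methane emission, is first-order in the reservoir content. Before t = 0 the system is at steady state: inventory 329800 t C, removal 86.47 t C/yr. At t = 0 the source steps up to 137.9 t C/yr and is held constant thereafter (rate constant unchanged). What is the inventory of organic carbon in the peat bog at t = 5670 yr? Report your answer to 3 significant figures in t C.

482000 t C

Residence time τ = M₀/F₀ = 3814 yr. The eventual steady state is M_∞ = M₀·(F₁/F₀) = 329800 × 137.9/86.47 = 525960 t C.
The anomaly ΔM(t) = M(t) − M_∞ decays as ΔM₀·e^(−t/τ) with ΔM₀ = 329800 − 525960 = −196200 t C.
At t = 5670 yr, e^(−t/τ) = e^(−1.487) = 0.2261, so ΔM = −44360 t C and M = 525960 − 44360 = 481600 t C.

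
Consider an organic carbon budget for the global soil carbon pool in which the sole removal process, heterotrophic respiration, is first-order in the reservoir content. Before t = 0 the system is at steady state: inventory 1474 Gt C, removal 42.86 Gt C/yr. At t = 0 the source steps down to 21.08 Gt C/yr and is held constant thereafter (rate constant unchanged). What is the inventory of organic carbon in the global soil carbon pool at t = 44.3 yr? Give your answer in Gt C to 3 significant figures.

τ = M₀/F₀ = 1474/42.86 = 34.39 yr; rate constant k = 1/τ.
New steady state M_∞ = F₁/k = F₁·τ = 21.08 × 34.39 = 724.96 Gt C.
M(t) = M_∞ + (M₀ − M_∞)·e^(−t/τ); t/τ = 44.3/34.39 = 1.288, so e^(−t/τ) = 0.2758.
M(t) = 724.96 + 749.0 × 0.2758 = 931.54 Gt C.

932 Gt C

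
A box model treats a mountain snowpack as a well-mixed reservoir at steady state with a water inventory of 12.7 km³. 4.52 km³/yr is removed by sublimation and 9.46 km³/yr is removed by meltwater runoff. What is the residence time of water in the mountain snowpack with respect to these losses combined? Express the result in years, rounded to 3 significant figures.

Total removal = 4.520 + 9.460 = 13.980 km³/yr.
τ = M / ΣF_out = 12.7 / 13.980 = 0.9084 yr.

0.908 yr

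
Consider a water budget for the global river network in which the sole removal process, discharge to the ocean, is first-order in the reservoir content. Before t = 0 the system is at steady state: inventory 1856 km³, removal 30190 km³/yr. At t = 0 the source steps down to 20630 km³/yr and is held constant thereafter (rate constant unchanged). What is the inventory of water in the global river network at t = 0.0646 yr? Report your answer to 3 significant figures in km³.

1470 km³

τ = M₀/F₀ = 1856/30190 = 0.06148 yr; rate constant k = 1/τ.
New steady state M_∞ = F₁/k = F₁·τ = 20630 × 0.06148 = 1268.3 km³.
M(t) = M_∞ + (M₀ − M_∞)·e^(−t/τ); t/τ = 0.0646/0.06148 = 1.051, so e^(−t/τ) = 0.3497.
M(t) = 1268.3 + 587.7 × 0.3497 = 1473.8 km³.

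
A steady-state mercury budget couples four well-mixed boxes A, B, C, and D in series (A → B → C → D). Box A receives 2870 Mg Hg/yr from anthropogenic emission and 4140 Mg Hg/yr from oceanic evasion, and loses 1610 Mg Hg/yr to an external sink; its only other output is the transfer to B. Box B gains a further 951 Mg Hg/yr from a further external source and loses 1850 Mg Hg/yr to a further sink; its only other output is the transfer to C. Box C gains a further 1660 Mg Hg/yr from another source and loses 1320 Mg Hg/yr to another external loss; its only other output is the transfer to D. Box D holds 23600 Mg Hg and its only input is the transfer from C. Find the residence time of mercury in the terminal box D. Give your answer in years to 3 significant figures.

4.88 yr

Box A: F(A→B) = (2870 + 4140) − 1610 = 5400.0 Mg Hg/yr.
Box B: F(B→C) = (5400.0 + 951) − 1850 = 4501.0 Mg Hg/yr.
Box C: F(C→D) = (4501.0 + 1660) − 1320 = 4841.0 Mg Hg/yr.
Box D throughput = its input = 4841.0 Mg Hg/yr; τ = 23600 / 4841.0 = 4.875 yr.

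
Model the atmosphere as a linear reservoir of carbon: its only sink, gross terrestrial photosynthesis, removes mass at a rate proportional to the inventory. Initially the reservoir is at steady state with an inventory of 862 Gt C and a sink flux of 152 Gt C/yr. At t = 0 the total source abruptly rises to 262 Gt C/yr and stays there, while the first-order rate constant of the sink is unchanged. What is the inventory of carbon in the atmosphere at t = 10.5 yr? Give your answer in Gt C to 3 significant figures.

τ = M₀/F₀ = 862/152 = 5.671 yr; rate constant k = 1/τ.
New steady state M_∞ = F₁/k = F₁·τ = 262 × 5.671 = 1485.8 Gt C.
M(t) = M_∞ + (M₀ − M_∞)·e^(−t/τ); t/τ = 10.5/5.671 = 1.852, so e^(−t/τ) = 0.1570.
M(t) = 1485.8 − 623.8 × 0.1570 = 1387.9 Gt C.

1390 Gt C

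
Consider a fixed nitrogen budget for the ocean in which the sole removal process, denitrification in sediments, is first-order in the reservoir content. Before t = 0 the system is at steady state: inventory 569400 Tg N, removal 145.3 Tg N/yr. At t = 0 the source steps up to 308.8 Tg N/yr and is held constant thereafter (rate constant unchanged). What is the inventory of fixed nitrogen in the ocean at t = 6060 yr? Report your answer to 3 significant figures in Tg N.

τ = M₀/F₀ = 569400/145.3 = 3919 yr; rate constant k = 1/τ.
New steady state M_∞ = F₁/k = F₁·τ = 308.8 × 3919 = 1.2101×10^6 Tg N.
M(t) = M_∞ + (M₀ − M_∞)·e^(−t/τ); t/τ = 6060/3919 = 1.546, so e^(−t/τ) = 0.2130.
M(t) = 1.2101×10^6 − 640700 × 0.2130 = 1.0736×10^6 Tg N.

1.07×10^6 Tg N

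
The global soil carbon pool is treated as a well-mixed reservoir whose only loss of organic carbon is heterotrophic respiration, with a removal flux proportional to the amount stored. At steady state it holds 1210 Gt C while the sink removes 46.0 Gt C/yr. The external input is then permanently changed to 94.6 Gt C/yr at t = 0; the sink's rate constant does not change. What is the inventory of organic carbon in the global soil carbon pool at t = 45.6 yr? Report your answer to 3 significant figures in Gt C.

Residence time τ = M₀/F₀ = 26.30 yr. The eventual steady state is M_∞ = M₀·(F₁/F₀) = 1210 × 94.6/46.0 = 2488.4 Gt C.
The anomaly ΔM(t) = M(t) − M_∞ decays as ΔM₀·e^(−t/τ) with ΔM₀ = 1210 − 2488.4 = −1278 Gt C.
At t = 45.6 yr, e^(−t/τ) = e^(−1.734) = 0.1767, so ΔM = −225.8 Gt C and M = 2488.4 − 225.8 = 2262.6 Gt C.

2260 Gt C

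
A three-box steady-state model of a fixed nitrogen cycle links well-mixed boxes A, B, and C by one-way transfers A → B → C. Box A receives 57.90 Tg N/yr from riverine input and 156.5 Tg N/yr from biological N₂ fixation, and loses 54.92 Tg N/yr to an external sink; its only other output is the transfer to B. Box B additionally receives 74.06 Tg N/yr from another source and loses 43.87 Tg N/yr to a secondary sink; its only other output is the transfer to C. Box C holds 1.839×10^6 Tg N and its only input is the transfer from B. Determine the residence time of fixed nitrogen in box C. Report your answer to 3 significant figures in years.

Box A: F(A→B) = (57.90 + 156.5) − 54.92 = 159.48 Tg N/yr.
Box B: F(B→C) = (159.48 + 74.06) − 43.87 = 189.67 Tg N/yr.
Box C throughput = its input = 189.67 Tg N/yr; τ = 1.839×10^6 / 189.67 = 9696 yr.

9700 yr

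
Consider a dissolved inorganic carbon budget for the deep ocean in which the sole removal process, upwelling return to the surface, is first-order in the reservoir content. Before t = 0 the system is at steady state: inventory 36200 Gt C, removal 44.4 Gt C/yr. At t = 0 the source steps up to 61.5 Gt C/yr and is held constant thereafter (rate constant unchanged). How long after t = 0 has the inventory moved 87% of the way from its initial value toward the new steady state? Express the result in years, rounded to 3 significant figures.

τ = M₀/F₀ = 36200/44.4 = 815.3 yr.
The remaining gap fraction is e^(−t/τ); 87% covered ⇒ e^(−t/τ) = 0.130.
t = −τ ln(0.130) = 815.3 × 2.040 = 1663 yr.

1660 yr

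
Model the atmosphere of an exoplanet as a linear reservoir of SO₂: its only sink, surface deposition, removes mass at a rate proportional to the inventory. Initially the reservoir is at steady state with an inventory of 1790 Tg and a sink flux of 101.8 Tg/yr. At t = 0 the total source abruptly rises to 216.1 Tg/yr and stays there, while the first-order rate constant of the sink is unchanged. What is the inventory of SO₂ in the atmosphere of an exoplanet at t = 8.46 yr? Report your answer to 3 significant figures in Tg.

Residence time τ = M₀/F₀ = 17.58 yr. The eventual steady state is M_∞ = M₀·(F₁/F₀) = 1790 × 216.1/101.8 = 3799.8 Tg.
The anomaly ΔM(t) = M(t) − M_∞ decays as ΔM₀·e^(−t/τ) with ΔM₀ = 1790 − 3799.8 = −2010 Tg.
At t = 8.46 yr, e^(−t/τ) = e^(−0.4811) = 0.6181, so ΔM = −1242 Tg and M = 3799.8 − 1242 = 2557.6 Tg.

2560 Tg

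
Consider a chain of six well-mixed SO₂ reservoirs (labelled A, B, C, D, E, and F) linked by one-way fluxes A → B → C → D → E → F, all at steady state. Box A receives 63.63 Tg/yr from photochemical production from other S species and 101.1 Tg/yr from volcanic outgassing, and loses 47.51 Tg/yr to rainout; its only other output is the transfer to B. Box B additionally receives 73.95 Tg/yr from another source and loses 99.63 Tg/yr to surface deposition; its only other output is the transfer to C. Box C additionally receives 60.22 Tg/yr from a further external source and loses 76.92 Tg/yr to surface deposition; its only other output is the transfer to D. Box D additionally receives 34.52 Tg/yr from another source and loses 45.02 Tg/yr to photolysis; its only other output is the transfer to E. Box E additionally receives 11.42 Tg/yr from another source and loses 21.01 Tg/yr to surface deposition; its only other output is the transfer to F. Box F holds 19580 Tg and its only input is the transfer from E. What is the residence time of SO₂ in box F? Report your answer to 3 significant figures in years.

358 yr

Box A: F(A→B) = (63.63 + 101.1) − 47.51 = 117.22 Tg/yr.
Box B: F(B→C) = (117.22 + 73.95) − 99.63 = 91.540 Tg/yr.
Box C: F(C→D) = (91.540 + 60.22) − 76.92 = 74.840 Tg/yr.
Box D: F(D→E) = (74.840 + 34.52) − 45.02 = 64.340 Tg/yr.
Box E: F(E→F) = (64.340 + 11.42) − 21.01 = 54.750 Tg/yr.
Box F throughput = its input = 54.750 Tg/yr; τ = 19580 / 54.750 = 357.6 yr.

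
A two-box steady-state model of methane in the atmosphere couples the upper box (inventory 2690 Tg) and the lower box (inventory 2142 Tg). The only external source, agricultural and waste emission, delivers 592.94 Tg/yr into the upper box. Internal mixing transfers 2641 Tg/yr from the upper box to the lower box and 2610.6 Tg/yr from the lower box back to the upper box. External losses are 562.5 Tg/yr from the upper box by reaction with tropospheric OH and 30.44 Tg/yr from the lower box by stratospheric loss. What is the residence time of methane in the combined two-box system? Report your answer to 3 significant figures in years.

Treat the two boxes together as one reservoir: the mixing fluxes between them are internal recycling, so τ = ΣM / Σ(external losses).
M_total = 2690 + 2142 = 4832.0 Tg.
ΣF_external_out = 562.5 + 30.44 = 592.94 Tg/yr.
τ = M_total / ΣF_ext = 4832.0 / 592.94 = 8.149 yr.

8.15 yr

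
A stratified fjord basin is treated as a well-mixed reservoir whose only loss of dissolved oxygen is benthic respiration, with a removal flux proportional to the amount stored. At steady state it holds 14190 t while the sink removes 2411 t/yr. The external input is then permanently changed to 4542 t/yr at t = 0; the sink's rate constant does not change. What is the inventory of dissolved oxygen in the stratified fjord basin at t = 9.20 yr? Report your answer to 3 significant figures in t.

24100 t

τ = M₀/F₀ = 14190/2411 = 5.886 yr; rate constant k = 1/τ.
New steady state M_∞ = F₁/k = F₁·τ = 4542 × 5.886 = 26732 t.
M(t) = M_∞ + (M₀ − M_∞)·e^(−t/τ); t/τ = 9.20/5.886 = 1.563, so e^(−t/τ) = 0.2095.
M(t) = 26732 − 12540 × 0.2095 = 24105 t.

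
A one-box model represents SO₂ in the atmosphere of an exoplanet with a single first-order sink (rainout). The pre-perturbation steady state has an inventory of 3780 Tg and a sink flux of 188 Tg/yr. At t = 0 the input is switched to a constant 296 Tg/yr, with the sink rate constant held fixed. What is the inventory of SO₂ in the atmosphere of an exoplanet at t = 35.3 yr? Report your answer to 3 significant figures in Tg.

5580 Tg

The sink rate constant is k = F₀/M₀ = 188/3780 = 0.04974 yr⁻¹.
Solving dM/dt = F₁ − kM with M(0) = M₀ gives M(t) = F₁/k + (M₀ − F₁/k)·e^(−kt).
F₁/k = 296/0.04974 = 5951.5 Tg; kt = 0.04974 × 35.3 = 1.756, e^(−kt) = 0.1728.
M(35.3) = 5951.5 + (3780 − 5951.5) × 0.1728 = 5951.5 − 375.2 = 5576.3 Tg.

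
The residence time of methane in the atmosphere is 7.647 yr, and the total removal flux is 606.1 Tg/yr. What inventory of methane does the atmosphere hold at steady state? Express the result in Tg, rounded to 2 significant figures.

4600 Tg

τ = M/F ⇒ M = τ × F = 7.647 × 606.1 = 4635 Tg.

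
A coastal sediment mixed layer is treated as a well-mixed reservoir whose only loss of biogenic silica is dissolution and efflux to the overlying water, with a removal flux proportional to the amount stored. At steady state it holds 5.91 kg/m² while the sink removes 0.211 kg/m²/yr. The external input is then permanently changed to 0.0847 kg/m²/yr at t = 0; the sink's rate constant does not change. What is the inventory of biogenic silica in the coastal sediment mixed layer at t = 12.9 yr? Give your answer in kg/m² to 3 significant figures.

4.60 kg/m²

The sink rate constant is k = F₀/M₀ = 0.211/5.91 = 0.03570 yr⁻¹.
Solving dM/dt = F₁ − kM with M(0) = M₀ gives M(t) = F₁/k + (M₀ − F₁/k)·e^(−kt).
F₁/k = 0.0847/0.03570 = 2.3724 kg/m²; kt = 0.03570 × 12.9 = 0.4606, e^(−kt) = 0.6309.
M(12.9) = 2.3724 + (5.91 − 2.3724) × 0.6309 = 2.3724 + 2.232 = 4.6044 kg/m².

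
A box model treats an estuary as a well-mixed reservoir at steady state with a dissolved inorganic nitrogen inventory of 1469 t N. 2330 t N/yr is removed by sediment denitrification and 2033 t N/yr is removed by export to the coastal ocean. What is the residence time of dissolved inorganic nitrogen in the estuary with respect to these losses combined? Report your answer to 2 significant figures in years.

Total removal = 2330 + 2033 = 4363.0 t N/yr.
τ = M / ΣF_out = 1469 / 4363.0 = 0.3367 yr.

0.34 yr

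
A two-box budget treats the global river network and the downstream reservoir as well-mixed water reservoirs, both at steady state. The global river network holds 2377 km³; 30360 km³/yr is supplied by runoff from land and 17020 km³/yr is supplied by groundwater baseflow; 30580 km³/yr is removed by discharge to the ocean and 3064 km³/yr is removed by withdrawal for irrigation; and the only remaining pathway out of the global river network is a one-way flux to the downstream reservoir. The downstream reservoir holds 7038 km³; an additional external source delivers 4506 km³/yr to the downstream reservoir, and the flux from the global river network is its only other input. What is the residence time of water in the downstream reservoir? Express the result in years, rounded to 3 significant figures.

Balance the global river network: ΣF_in = 30360 + 17020 = 47380 km³/yr.
Flux to the downstream reservoir = ΣF_in − (30580 + 3064) = 13736 km³/yr.
Total input to the downstream reservoir = 13736 + 4506 = 18242 km³/yr; at steady state this equals its total output.
τ = M / F = 7038 / 18242 = 0.3858 yr.

0.386 yr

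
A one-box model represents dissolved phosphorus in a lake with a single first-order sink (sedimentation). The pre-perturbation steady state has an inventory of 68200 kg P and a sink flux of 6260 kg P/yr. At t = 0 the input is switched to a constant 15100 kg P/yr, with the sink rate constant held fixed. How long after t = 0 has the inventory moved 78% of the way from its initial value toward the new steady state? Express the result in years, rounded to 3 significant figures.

τ = M₀/F₀ = 68200/6260 = 10.89 yr.
The remaining gap fraction is e^(−t/τ); 78% covered ⇒ e^(−t/τ) = 0.220.
t = −τ ln(0.220) = 10.89 × 1.514 = 16.50 yr.

16.5 yr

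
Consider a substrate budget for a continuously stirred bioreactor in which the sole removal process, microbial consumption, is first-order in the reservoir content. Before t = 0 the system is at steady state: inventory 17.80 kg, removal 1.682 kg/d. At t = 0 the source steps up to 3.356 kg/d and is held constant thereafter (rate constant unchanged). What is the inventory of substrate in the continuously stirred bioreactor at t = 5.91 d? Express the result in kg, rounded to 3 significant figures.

25.4 kg

The sink rate constant is k = F₀/M₀ = 1.682/17.80 = 0.09449 d⁻¹.
Solving dM/dt = F₁ − kM with M(0) = M₀ gives M(t) = F₁/k + (M₀ − F₁/k)·e^(−kt).
F₁/k = 3.356/0.09449 = 35.515 kg; kt = 0.09449 × 5.91 = 0.5585, e^(−kt) = 0.5721.
M(5.91) = 35.515 + (17.80 − 35.515) × 0.5721 = 35.515 − 10.13 = 25.381 kg.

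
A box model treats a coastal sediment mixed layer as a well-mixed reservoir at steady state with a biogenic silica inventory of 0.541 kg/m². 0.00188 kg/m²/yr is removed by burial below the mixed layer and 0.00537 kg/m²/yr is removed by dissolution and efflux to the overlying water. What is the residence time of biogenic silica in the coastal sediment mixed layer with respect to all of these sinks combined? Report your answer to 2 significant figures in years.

Total removal flux = 0.00188 + 0.00537 = 0.0072500 kg/m²/yr.
τ = M / ΣF_out = 0.541 / 0.0072500 = 74.62 yr.

75 yr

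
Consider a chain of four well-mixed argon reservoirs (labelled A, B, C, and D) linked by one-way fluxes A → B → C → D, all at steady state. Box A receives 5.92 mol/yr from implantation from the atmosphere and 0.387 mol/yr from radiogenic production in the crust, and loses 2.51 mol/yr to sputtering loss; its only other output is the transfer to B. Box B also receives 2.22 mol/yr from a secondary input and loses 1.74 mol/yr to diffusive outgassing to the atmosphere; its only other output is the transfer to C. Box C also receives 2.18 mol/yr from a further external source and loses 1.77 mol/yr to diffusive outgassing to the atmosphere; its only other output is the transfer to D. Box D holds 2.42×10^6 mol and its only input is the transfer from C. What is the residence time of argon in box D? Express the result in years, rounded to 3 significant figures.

Box A: F(A→B) = (5.92 + 0.387) − 2.51 = 3.7970 mol/yr.
Box B: F(B→C) = (3.7970 + 2.22) − 1.74 = 4.2770 mol/yr.
Box C: F(C→D) = (4.2770 + 2.18) − 1.77 = 4.6870 mol/yr.
Box D throughput = its input = 4.6870 mol/yr; τ = 2.42×10^6 / 4.6870 = 516300 yr.

516000 yr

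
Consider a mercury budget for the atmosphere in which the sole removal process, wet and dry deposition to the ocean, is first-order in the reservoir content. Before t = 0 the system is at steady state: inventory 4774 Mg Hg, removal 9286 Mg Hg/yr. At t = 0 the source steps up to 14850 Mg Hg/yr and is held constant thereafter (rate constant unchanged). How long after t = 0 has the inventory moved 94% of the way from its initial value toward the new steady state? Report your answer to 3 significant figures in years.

1.45 yr

τ = M₀/F₀ = 4774/9286 = 0.5141 yr.
The remaining gap fraction is e^(−t/τ); 94% covered ⇒ e^(−t/τ) = 0.0600.
t = −τ ln(0.0600) = 0.5141 × 2.813 = 1.446 yr.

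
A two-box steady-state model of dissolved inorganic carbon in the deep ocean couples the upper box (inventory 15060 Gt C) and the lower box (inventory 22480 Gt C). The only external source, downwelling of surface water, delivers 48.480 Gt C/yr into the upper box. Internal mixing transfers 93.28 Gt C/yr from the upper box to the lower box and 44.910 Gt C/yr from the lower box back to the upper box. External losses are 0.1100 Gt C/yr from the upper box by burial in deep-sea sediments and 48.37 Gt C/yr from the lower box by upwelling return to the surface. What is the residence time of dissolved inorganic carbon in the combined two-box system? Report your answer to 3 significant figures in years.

Residence time in the combined system uses the total inventory and the total *external* removal — internal exchanges between the two boxes cancel.
M_total = 15060 + 22480 = 37540 Gt C.
ΣF_external_out = 0.1100 + 48.37 = 48.480 Gt C/yr.
τ = M_total / ΣF_ext = 37540 / 48.480 = 774.3 yr.

774 yr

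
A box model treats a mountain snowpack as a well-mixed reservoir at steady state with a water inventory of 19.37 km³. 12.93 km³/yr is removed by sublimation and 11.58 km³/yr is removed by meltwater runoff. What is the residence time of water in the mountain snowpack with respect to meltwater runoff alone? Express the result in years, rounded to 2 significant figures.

1.7 yr

Residence time with respect to a single sink: τ = M / F_sink.
τ = 19.37 / 11.58 = 1.673 yr.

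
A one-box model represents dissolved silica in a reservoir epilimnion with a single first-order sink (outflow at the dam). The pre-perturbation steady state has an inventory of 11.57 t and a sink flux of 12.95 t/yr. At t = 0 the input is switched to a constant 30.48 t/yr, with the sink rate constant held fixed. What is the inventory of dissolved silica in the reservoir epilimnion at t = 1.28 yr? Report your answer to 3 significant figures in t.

The sink rate constant is k = F₀/M₀ = 12.95/11.57 = 1.119 yr⁻¹.
Solving dM/dt = F₁ − kM with M(0) = M₀ gives M(t) = F₁/k + (M₀ − F₁/k)·e^(−kt).
F₁/k = 30.48/1.119 = 27.232 t; kt = 1.119 × 1.28 = 1.433, e^(−kt) = 0.2387.
M(1.28) = 27.232 + (11.57 − 27.232) × 0.2387 = 27.232 − 3.738 = 23.494 t.

23.5 t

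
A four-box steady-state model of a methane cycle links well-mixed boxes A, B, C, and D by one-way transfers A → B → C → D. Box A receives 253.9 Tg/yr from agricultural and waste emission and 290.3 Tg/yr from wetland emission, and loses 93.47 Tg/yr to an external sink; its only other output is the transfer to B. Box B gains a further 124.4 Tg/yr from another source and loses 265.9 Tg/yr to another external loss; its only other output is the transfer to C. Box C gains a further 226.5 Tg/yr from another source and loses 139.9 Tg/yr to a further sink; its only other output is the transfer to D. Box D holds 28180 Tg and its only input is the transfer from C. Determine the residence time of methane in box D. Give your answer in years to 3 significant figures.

Box A: F(A→B) = (253.9 + 290.3) − 93.47 = 450.73 Tg/yr.
Box B: F(B→C) = (450.73 + 124.4) − 265.9 = 309.23 Tg/yr.
Box C: F(C→D) = (309.23 + 226.5) − 139.9 = 395.83 Tg/yr.
Box D throughput = its input = 395.83 Tg/yr; τ = 28180 / 395.83 = 71.19 yr.

71.2 yr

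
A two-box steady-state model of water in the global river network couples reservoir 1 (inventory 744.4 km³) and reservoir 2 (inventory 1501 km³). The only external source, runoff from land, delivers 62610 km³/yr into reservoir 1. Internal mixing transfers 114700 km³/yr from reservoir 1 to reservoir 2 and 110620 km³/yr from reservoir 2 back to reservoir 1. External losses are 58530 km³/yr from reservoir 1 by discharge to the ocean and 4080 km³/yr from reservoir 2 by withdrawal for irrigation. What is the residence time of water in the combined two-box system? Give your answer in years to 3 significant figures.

0.0359 yr

For the system as a whole, the A↔B exchange is internal and contributes nothing to the throughput; only the external sinks remove mass.
M_total = 744.4 + 1501 = 2245.4 km³.
ΣF_external_out = 58530 + 4080 = 62610 km³/yr.
τ = M_total / ΣF_ext = 2245.4 / 62610 = 0.03586 yr.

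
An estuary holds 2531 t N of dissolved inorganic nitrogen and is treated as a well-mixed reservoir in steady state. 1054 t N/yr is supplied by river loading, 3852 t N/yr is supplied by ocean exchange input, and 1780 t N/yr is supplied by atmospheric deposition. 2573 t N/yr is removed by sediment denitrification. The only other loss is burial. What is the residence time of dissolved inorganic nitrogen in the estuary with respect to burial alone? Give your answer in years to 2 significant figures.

At steady state ΣF_in = ΣF_out.
ΣF_in = 1054 + 3852 + 1780 = 6686.0 t N/yr.
Burial flux = ΣF_in − (2573) = 6686.0 − 2573 = 4113 t N/yr.
τ = M / F = 2531 / 4113 = 0.6154 yr.

0.62 yr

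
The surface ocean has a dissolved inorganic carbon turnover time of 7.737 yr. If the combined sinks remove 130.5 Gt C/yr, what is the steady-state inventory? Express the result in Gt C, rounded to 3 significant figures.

1010 Gt C

τ = M/F ⇒ M = τ × F = 7.737 × 130.5 = 1010 Gt C.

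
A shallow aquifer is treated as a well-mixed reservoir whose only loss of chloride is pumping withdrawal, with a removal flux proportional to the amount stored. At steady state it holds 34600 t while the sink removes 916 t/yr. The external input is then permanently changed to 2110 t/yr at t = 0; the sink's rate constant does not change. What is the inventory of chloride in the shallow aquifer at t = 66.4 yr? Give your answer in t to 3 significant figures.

τ = M₀/F₀ = 34600/916 = 37.77 yr; rate constant k = 1/τ.
New steady state M_∞ = F₁/k = F₁·τ = 2110 × 37.77 = 79701 t.
M(t) = M_∞ + (M₀ − M_∞)·e^(−t/τ); t/τ = 66.4/37.77 = 1.758, so e^(−t/τ) = 0.1724.
M(t) = 79701 − 45100 × 0.1724 = 71925 t.

71900 t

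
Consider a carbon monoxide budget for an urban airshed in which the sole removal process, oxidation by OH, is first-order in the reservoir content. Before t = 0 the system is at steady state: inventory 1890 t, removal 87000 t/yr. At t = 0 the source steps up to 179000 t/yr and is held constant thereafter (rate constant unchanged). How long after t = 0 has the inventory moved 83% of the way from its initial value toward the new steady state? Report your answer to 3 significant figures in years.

0.0385 yr

τ = M₀/F₀ = 1890/87000 = 0.02172 yr.
The remaining gap fraction is e^(−t/τ); 83% covered ⇒ e^(−t/τ) = 0.170.
t = −τ ln(0.170) = 0.02172 × 1.772 = 0.03849 yr.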